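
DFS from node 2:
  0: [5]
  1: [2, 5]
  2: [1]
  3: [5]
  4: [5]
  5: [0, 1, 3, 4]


Visit 2, push [1]
Visit 1, push [5]
Visit 5, push [4, 3, 0]
Visit 0, push []
Visit 3, push []
Visit 4, push []

DFS order: [2, 1, 5, 0, 3, 4]


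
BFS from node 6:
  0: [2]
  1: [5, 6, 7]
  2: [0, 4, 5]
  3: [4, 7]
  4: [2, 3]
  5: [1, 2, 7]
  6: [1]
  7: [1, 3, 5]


Visit 6, enqueue [1]
Visit 1, enqueue [5, 7]
Visit 5, enqueue [2]
Visit 7, enqueue [3]
Visit 2, enqueue [0, 4]
Visit 3, enqueue []
Visit 0, enqueue []
Visit 4, enqueue []

BFS order: [6, 1, 5, 7, 2, 3, 0, 4]


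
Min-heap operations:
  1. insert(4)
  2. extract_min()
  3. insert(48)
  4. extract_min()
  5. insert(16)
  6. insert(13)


insert(4) -> [4]
extract_min()->4, []
insert(48) -> [48]
extract_min()->48, []
insert(16) -> [16]
insert(13) -> [13, 16]

Final heap: [13, 16]


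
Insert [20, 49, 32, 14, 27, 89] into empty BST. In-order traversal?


Insert 20: root
Insert 49: R from 20
Insert 32: R from 20 -> L from 49
Insert 14: L from 20
Insert 27: R from 20 -> L from 49 -> L from 32
Insert 89: R from 20 -> R from 49

In-order: [14, 20, 27, 32, 49, 89]


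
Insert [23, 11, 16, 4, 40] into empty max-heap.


Insert 23: [23]
Insert 11: [23, 11]
Insert 16: [23, 11, 16]
Insert 4: [23, 11, 16, 4]
Insert 40: [40, 23, 16, 4, 11]

Final heap: [40, 23, 16, 4, 11]


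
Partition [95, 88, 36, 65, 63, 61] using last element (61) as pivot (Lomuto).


Pivot: 61
  36 <= 61: swap -> [36, 88, 95, 65, 63, 61]
Place pivot at 1: [36, 61, 95, 65, 63, 88]

Partitioned: [36, 61, 95, 65, 63, 88]


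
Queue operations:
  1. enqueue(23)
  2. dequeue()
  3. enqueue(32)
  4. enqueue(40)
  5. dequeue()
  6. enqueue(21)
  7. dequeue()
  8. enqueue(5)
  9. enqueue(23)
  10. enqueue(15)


enqueue(23) -> [23]
dequeue()->23, []
enqueue(32) -> [32]
enqueue(40) -> [32, 40]
dequeue()->32, [40]
enqueue(21) -> [40, 21]
dequeue()->40, [21]
enqueue(5) -> [21, 5]
enqueue(23) -> [21, 5, 23]
enqueue(15) -> [21, 5, 23, 15]

Final queue: [21, 5, 23, 15]


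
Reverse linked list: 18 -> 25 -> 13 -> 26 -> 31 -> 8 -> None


Step 1: curr=18, set curr.next=prev(None) | reversed so far: 18
Step 2: curr=25, set curr.next=prev(18) | reversed so far: 25 -> 18
Step 3: curr=13, set curr.next=prev(25) | reversed so far: 13 -> 25 -> 18
Step 4: curr=26, set curr.next=prev(13) | reversed so far: 26 -> 13 -> 25 -> 18
Step 5: curr=31, set curr.next=prev(26) | reversed so far: 31 -> 26 -> 13 -> 25 -> 18
Step 6: curr=8, set curr.next=prev(31) | reversed so far: 8 -> 31 -> 26 -> 13 -> 25 -> 18

8 -> 31 -> 26 -> 13 -> 25 -> 18 -> None


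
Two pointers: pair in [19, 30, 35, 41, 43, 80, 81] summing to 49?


lo=0(19)+hi=6(81)=100
lo=0(19)+hi=5(80)=99
lo=0(19)+hi=4(43)=62
lo=0(19)+hi=3(41)=60
lo=0(19)+hi=2(35)=54
lo=0(19)+hi=1(30)=49

Yes: 19+30=49


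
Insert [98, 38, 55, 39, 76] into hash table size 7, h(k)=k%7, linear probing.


Insert 98: h=0 -> slot 0
Insert 38: h=3 -> slot 3
Insert 55: h=6 -> slot 6
Insert 39: h=4 -> slot 4
Insert 76: h=6, 2 probes -> slot 1

Table: [98, 76, None, 38, 39, None, 55]


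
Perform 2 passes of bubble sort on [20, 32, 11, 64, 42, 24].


Initial: [20, 32, 11, 64, 42, 24]
Pass 1: [20, 11, 32, 42, 24, 64] (3 swaps)
Pass 2: [11, 20, 32, 24, 42, 64] (2 swaps)

After 2 passes: [11, 20, 32, 24, 42, 64]


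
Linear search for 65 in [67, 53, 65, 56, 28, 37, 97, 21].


i=0: 67!=65
i=1: 53!=65
i=2: 65==65 found!

Found at 2, 3 comps


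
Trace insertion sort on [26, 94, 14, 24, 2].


Initial: [26, 94, 14, 24, 2]
Insert 94: [26, 94, 14, 24, 2]
Insert 14: [14, 26, 94, 24, 2]
Insert 24: [14, 24, 26, 94, 2]
Insert 2: [2, 14, 24, 26, 94]

Sorted: [2, 14, 24, 26, 94]


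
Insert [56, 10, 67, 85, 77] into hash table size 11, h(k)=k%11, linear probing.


Insert 56: h=1 -> slot 1
Insert 10: h=10 -> slot 10
Insert 67: h=1, 1 probes -> slot 2
Insert 85: h=8 -> slot 8
Insert 77: h=0 -> slot 0

Table: [77, 56, 67, None, None, None, None, None, 85, None, 10]


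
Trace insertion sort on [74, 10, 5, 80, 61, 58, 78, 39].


Initial: [74, 10, 5, 80, 61, 58, 78, 39]
Insert 10: [10, 74, 5, 80, 61, 58, 78, 39]
Insert 5: [5, 10, 74, 80, 61, 58, 78, 39]
Insert 80: [5, 10, 74, 80, 61, 58, 78, 39]
Insert 61: [5, 10, 61, 74, 80, 58, 78, 39]
Insert 58: [5, 10, 58, 61, 74, 80, 78, 39]
Insert 78: [5, 10, 58, 61, 74, 78, 80, 39]
Insert 39: [5, 10, 39, 58, 61, 74, 78, 80]

Sorted: [5, 10, 39, 58, 61, 74, 78, 80]


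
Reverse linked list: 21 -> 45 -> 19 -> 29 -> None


Step 1: curr=21, set curr.next=prev(None) | reversed so far: 21
Step 2: curr=45, set curr.next=prev(21) | reversed so far: 45 -> 21
Step 3: curr=19, set curr.next=prev(45) | reversed so far: 19 -> 45 -> 21
Step 4: curr=29, set curr.next=prev(19) | reversed so far: 29 -> 19 -> 45 -> 21

29 -> 19 -> 45 -> 21 -> None


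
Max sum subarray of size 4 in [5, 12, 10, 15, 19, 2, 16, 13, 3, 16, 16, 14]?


[0:4]: 42
[1:5]: 56
[2:6]: 46
[3:7]: 52
[4:8]: 50
[5:9]: 34
[6:10]: 48
[7:11]: 48
[8:12]: 49

Max: 56 at [1:5]


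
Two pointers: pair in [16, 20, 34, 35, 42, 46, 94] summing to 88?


lo=0(16)+hi=6(94)=110
lo=0(16)+hi=5(46)=62
lo=1(20)+hi=5(46)=66
lo=2(34)+hi=5(46)=80
lo=3(35)+hi=5(46)=81
lo=4(42)+hi=5(46)=88

Yes: 42+46=88


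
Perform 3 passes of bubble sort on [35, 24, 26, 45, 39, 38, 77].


Initial: [35, 24, 26, 45, 39, 38, 77]
Pass 1: [24, 26, 35, 39, 38, 45, 77] (4 swaps)
Pass 2: [24, 26, 35, 38, 39, 45, 77] (1 swaps)
Pass 3: [24, 26, 35, 38, 39, 45, 77] (0 swaps)

After 3 passes: [24, 26, 35, 38, 39, 45, 77]


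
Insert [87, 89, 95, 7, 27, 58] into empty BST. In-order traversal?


Insert 87: root
Insert 89: R from 87
Insert 95: R from 87 -> R from 89
Insert 7: L from 87
Insert 27: L from 87 -> R from 7
Insert 58: L from 87 -> R from 7 -> R from 27

In-order: [7, 27, 58, 87, 89, 95]


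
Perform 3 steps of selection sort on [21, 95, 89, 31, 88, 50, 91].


Initial: [21, 95, 89, 31, 88, 50, 91]
Step 1: min=21 at 0
  Swap: [21, 95, 89, 31, 88, 50, 91]
Step 2: min=31 at 3
  Swap: [21, 31, 89, 95, 88, 50, 91]
Step 3: min=50 at 5
  Swap: [21, 31, 50, 95, 88, 89, 91]

After 3 steps: [21, 31, 50, 95, 88, 89, 91]


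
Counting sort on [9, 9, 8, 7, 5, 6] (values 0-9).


Input: [9, 9, 8, 7, 5, 6]
Counts: [0, 0, 0, 0, 0, 1, 1, 1, 1, 2]

Sorted: [5, 6, 7, 8, 9, 9]


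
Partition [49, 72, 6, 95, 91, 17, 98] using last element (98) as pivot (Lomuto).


Pivot: 98
  49 <= 98: advance i (no swap)
  72 <= 98: advance i (no swap)
  6 <= 98: advance i (no swap)
  95 <= 98: advance i (no swap)
  91 <= 98: advance i (no swap)
  17 <= 98: advance i (no swap)
Place pivot at 6: [49, 72, 6, 95, 91, 17, 98]

Partitioned: [49, 72, 6, 95, 91, 17, 98]


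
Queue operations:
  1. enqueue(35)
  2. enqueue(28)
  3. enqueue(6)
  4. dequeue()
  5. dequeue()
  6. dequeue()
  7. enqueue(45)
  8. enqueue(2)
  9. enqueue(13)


enqueue(35) -> [35]
enqueue(28) -> [35, 28]
enqueue(6) -> [35, 28, 6]
dequeue()->35, [28, 6]
dequeue()->28, [6]
dequeue()->6, []
enqueue(45) -> [45]
enqueue(2) -> [45, 2]
enqueue(13) -> [45, 2, 13]

Final queue: [45, 2, 13]


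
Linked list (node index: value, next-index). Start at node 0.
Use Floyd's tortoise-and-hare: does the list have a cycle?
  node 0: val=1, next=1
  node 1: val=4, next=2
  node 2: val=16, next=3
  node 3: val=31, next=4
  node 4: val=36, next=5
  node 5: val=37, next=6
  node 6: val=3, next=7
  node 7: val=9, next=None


Floyd's tortoise (slow, +1) and hare (fast, +2):
  init: slow=0, fast=0
  step 1: slow=1, fast=2
  step 2: slow=2, fast=4
  step 3: slow=3, fast=6
  step 4: fast 6->7->None, no cycle

Cycle: no


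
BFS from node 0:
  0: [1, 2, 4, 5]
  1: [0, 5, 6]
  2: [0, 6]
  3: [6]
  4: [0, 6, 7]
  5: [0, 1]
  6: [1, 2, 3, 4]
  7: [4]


Visit 0, enqueue [1, 2, 4, 5]
Visit 1, enqueue [6]
Visit 2, enqueue []
Visit 4, enqueue [7]
Visit 5, enqueue []
Visit 6, enqueue [3]
Visit 7, enqueue []
Visit 3, enqueue []

BFS order: [0, 1, 2, 4, 5, 6, 7, 3]


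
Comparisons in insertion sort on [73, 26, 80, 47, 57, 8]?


Algorithm: insertion sort
Input: [73, 26, 80, 47, 57, 8]
Sorted: [8, 26, 47, 57, 73, 80]

13


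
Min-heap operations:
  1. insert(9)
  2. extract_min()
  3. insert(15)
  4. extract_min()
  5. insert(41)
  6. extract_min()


insert(9) -> [9]
extract_min()->9, []
insert(15) -> [15]
extract_min()->15, []
insert(41) -> [41]
extract_min()->41, []

Final heap: []


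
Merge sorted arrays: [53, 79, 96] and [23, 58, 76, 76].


Take 23 from B
Take 53 from A
Take 58 from B
Take 76 from B
Take 76 from B

Merged: [23, 53, 58, 76, 76, 79, 96]


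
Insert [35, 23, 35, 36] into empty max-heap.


Insert 35: [35]
Insert 23: [35, 23]
Insert 35: [35, 23, 35]
Insert 36: [36, 35, 35, 23]

Final heap: [36, 35, 35, 23]


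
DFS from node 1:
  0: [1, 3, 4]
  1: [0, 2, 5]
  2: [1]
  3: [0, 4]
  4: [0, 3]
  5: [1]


Visit 1, push [5, 2, 0]
Visit 0, push [4, 3]
Visit 3, push [4]
Visit 4, push []
Visit 2, push []
Visit 5, push []

DFS order: [1, 0, 3, 4, 2, 5]


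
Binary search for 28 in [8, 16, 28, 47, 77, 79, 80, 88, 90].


Step 1: lo=0, hi=8, mid=4, val=77
Step 2: lo=0, hi=3, mid=1, val=16
Step 3: lo=2, hi=3, mid=2, val=28

Found at index 2


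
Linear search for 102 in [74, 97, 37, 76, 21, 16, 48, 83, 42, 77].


i=0: 74!=102
i=1: 97!=102
i=2: 37!=102
i=3: 76!=102
i=4: 21!=102
i=5: 16!=102
i=6: 48!=102
i=7: 83!=102
i=8: 42!=102
i=9: 77!=102

Not found, 10 comps


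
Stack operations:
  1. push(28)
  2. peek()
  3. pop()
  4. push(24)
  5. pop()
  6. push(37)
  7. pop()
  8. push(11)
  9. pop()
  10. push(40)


push(28) -> [28]
peek()->28
pop()->28, []
push(24) -> [24]
pop()->24, []
push(37) -> [37]
pop()->37, []
push(11) -> [11]
pop()->11, []
push(40) -> [40]

Final stack: [40]


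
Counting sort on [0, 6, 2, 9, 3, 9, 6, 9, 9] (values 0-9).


Input: [0, 6, 2, 9, 3, 9, 6, 9, 9]
Counts: [1, 0, 1, 1, 0, 0, 2, 0, 0, 4]

Sorted: [0, 2, 3, 6, 6, 9, 9, 9, 9]


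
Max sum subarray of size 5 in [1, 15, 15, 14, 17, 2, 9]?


[0:5]: 62
[1:6]: 63
[2:7]: 57

Max: 63 at [1:6]


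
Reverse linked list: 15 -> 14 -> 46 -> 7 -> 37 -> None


Step 1: curr=15, set curr.next=prev(None) | reversed so far: 15
Step 2: curr=14, set curr.next=prev(15) | reversed so far: 14 -> 15
Step 3: curr=46, set curr.next=prev(14) | reversed so far: 46 -> 14 -> 15
Step 4: curr=7, set curr.next=prev(46) | reversed so far: 7 -> 46 -> 14 -> 15
Step 5: curr=37, set curr.next=prev(7) | reversed so far: 37 -> 7 -> 46 -> 14 -> 15

37 -> 7 -> 46 -> 14 -> 15 -> None


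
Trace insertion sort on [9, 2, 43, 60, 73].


Initial: [9, 2, 43, 60, 73]
Insert 2: [2, 9, 43, 60, 73]
Insert 43: [2, 9, 43, 60, 73]
Insert 60: [2, 9, 43, 60, 73]
Insert 73: [2, 9, 43, 60, 73]

Sorted: [2, 9, 43, 60, 73]


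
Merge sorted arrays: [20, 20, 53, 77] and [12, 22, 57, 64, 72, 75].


Take 12 from B
Take 20 from A
Take 20 from A
Take 22 from B
Take 53 from A
Take 57 from B
Take 64 from B
Take 72 from B
Take 75 from B

Merged: [12, 20, 20, 22, 53, 57, 64, 72, 75, 77]


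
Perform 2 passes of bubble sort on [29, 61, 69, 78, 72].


Initial: [29, 61, 69, 78, 72]
Pass 1: [29, 61, 69, 72, 78] (1 swaps)
Pass 2: [29, 61, 69, 72, 78] (0 swaps)

After 2 passes: [29, 61, 69, 72, 78]


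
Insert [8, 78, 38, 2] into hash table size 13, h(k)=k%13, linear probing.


Insert 8: h=8 -> slot 8
Insert 78: h=0 -> slot 0
Insert 38: h=12 -> slot 12
Insert 2: h=2 -> slot 2

Table: [78, None, 2, None, None, None, None, None, 8, None, None, None, 38]


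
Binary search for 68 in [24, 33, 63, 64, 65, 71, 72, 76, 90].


Step 1: lo=0, hi=8, mid=4, val=65
Step 2: lo=5, hi=8, mid=6, val=72
Step 3: lo=5, hi=5, mid=5, val=71

Not found


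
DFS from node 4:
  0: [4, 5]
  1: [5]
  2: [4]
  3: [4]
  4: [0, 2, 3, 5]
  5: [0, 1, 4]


Visit 4, push [5, 3, 2, 0]
Visit 0, push [5]
Visit 5, push [1]
Visit 1, push []
Visit 2, push []
Visit 3, push []

DFS order: [4, 0, 5, 1, 2, 3]


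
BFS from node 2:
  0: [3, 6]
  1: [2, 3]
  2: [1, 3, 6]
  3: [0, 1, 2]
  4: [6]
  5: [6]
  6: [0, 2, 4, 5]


Visit 2, enqueue [1, 3, 6]
Visit 1, enqueue []
Visit 3, enqueue [0]
Visit 6, enqueue [4, 5]
Visit 0, enqueue []
Visit 4, enqueue []
Visit 5, enqueue []

BFS order: [2, 1, 3, 6, 0, 4, 5]


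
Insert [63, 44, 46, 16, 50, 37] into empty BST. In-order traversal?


Insert 63: root
Insert 44: L from 63
Insert 46: L from 63 -> R from 44
Insert 16: L from 63 -> L from 44
Insert 50: L from 63 -> R from 44 -> R from 46
Insert 37: L from 63 -> L from 44 -> R from 16

In-order: [16, 37, 44, 46, 50, 63]


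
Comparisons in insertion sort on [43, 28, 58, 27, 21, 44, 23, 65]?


Algorithm: insertion sort
Input: [43, 28, 58, 27, 21, 44, 23, 65]
Sorted: [21, 23, 27, 28, 43, 44, 58, 65]

18


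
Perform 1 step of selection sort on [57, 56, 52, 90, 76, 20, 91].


Initial: [57, 56, 52, 90, 76, 20, 91]
Step 1: min=20 at 5
  Swap: [20, 56, 52, 90, 76, 57, 91]

After 1 step: [20, 56, 52, 90, 76, 57, 91]


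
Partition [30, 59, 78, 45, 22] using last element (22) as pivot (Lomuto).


Pivot: 22
Place pivot at 0: [22, 59, 78, 45, 30]

Partitioned: [22, 59, 78, 45, 30]


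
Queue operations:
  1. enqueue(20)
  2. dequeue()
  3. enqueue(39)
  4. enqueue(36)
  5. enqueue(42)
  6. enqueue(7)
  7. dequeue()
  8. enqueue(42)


enqueue(20) -> [20]
dequeue()->20, []
enqueue(39) -> [39]
enqueue(36) -> [39, 36]
enqueue(42) -> [39, 36, 42]
enqueue(7) -> [39, 36, 42, 7]
dequeue()->39, [36, 42, 7]
enqueue(42) -> [36, 42, 7, 42]

Final queue: [36, 42, 7, 42]


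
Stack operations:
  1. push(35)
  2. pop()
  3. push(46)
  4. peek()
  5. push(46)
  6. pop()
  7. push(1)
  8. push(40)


push(35) -> [35]
pop()->35, []
push(46) -> [46]
peek()->46
push(46) -> [46, 46]
pop()->46, [46]
push(1) -> [46, 1]
push(40) -> [46, 1, 40]

Final stack: [46, 1, 40]


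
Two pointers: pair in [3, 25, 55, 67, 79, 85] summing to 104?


lo=0(3)+hi=5(85)=88
lo=1(25)+hi=5(85)=110
lo=1(25)+hi=4(79)=104

Yes: 25+79=104


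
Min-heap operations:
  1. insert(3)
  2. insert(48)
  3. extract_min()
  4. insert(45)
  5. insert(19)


insert(3) -> [3]
insert(48) -> [3, 48]
extract_min()->3, [48]
insert(45) -> [45, 48]
insert(19) -> [19, 48, 45]

Final heap: [19, 48, 45]


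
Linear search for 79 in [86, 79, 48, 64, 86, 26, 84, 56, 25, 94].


i=0: 86!=79
i=1: 79==79 found!

Found at 1, 2 comps


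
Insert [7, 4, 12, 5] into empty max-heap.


Insert 7: [7]
Insert 4: [7, 4]
Insert 12: [12, 4, 7]
Insert 5: [12, 5, 7, 4]

Final heap: [12, 5, 7, 4]


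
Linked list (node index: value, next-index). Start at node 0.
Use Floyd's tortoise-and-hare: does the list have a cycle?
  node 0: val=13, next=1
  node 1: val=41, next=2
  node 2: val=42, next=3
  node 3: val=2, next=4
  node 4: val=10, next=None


Floyd's tortoise (slow, +1) and hare (fast, +2):
  init: slow=0, fast=0
  step 1: slow=1, fast=2
  step 2: slow=2, fast=4
  step 3: fast -> None, no cycle

Cycle: no


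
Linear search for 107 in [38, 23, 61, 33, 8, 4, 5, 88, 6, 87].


i=0: 38!=107
i=1: 23!=107
i=2: 61!=107
i=3: 33!=107
i=4: 8!=107
i=5: 4!=107
i=6: 5!=107
i=7: 88!=107
i=8: 6!=107
i=9: 87!=107

Not found, 10 comps


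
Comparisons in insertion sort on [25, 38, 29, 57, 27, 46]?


Algorithm: insertion sort
Input: [25, 38, 29, 57, 27, 46]
Sorted: [25, 27, 29, 38, 46, 57]

10


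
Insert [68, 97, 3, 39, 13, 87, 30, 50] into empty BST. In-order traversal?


Insert 68: root
Insert 97: R from 68
Insert 3: L from 68
Insert 39: L from 68 -> R from 3
Insert 13: L from 68 -> R from 3 -> L from 39
Insert 87: R from 68 -> L from 97
Insert 30: L from 68 -> R from 3 -> L from 39 -> R from 13
Insert 50: L from 68 -> R from 3 -> R from 39

In-order: [3, 13, 30, 39, 50, 68, 87, 97]


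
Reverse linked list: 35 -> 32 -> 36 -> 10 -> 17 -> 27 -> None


Step 1: curr=35, set curr.next=prev(None) | reversed so far: 35
Step 2: curr=32, set curr.next=prev(35) | reversed so far: 32 -> 35
Step 3: curr=36, set curr.next=prev(32) | reversed so far: 36 -> 32 -> 35
Step 4: curr=10, set curr.next=prev(36) | reversed so far: 10 -> 36 -> 32 -> 35
Step 5: curr=17, set curr.next=prev(10) | reversed so far: 17 -> 10 -> 36 -> 32 -> 35
Step 6: curr=27, set curr.next=prev(17) | reversed so far: 27 -> 17 -> 10 -> 36 -> 32 -> 35

27 -> 17 -> 10 -> 36 -> 32 -> 35 -> None


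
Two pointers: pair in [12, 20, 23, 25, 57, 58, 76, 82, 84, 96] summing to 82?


lo=0(12)+hi=9(96)=108
lo=0(12)+hi=8(84)=96
lo=0(12)+hi=7(82)=94
lo=0(12)+hi=6(76)=88
lo=0(12)+hi=5(58)=70
lo=1(20)+hi=5(58)=78
lo=2(23)+hi=5(58)=81
lo=3(25)+hi=5(58)=83
lo=3(25)+hi=4(57)=82

Yes: 25+57=82


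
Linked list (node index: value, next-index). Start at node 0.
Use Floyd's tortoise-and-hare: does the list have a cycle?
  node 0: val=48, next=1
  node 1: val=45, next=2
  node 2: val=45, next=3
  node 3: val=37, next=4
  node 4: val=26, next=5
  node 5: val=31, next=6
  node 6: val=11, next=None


Floyd's tortoise (slow, +1) and hare (fast, +2):
  init: slow=0, fast=0
  step 1: slow=1, fast=2
  step 2: slow=2, fast=4
  step 3: slow=3, fast=6
  step 4: fast -> None, no cycle

Cycle: no


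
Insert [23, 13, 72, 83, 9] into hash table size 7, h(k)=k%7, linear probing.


Insert 23: h=2 -> slot 2
Insert 13: h=6 -> slot 6
Insert 72: h=2, 1 probes -> slot 3
Insert 83: h=6, 1 probes -> slot 0
Insert 9: h=2, 2 probes -> slot 4

Table: [83, None, 23, 72, 9, None, 13]


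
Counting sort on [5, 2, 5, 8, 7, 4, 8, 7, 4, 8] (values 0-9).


Input: [5, 2, 5, 8, 7, 4, 8, 7, 4, 8]
Counts: [0, 0, 1, 0, 2, 2, 0, 2, 3, 0]

Sorted: [2, 4, 4, 5, 5, 7, 7, 8, 8, 8]


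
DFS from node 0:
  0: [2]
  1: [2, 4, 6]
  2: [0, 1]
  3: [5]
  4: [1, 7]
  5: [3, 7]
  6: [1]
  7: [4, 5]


Visit 0, push [2]
Visit 2, push [1]
Visit 1, push [6, 4]
Visit 4, push [7]
Visit 7, push [5]
Visit 5, push [3]
Visit 3, push []
Visit 6, push []

DFS order: [0, 2, 1, 4, 7, 5, 3, 6]


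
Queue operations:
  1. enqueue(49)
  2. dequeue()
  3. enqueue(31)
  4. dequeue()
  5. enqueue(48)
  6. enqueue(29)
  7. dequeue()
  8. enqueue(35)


enqueue(49) -> [49]
dequeue()->49, []
enqueue(31) -> [31]
dequeue()->31, []
enqueue(48) -> [48]
enqueue(29) -> [48, 29]
dequeue()->48, [29]
enqueue(35) -> [29, 35]

Final queue: [29, 35]


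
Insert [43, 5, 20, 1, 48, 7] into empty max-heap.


Insert 43: [43]
Insert 5: [43, 5]
Insert 20: [43, 5, 20]
Insert 1: [43, 5, 20, 1]
Insert 48: [48, 43, 20, 1, 5]
Insert 7: [48, 43, 20, 1, 5, 7]

Final heap: [48, 43, 20, 1, 5, 7]


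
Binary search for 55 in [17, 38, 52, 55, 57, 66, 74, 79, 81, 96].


Step 1: lo=0, hi=9, mid=4, val=57
Step 2: lo=0, hi=3, mid=1, val=38
Step 3: lo=2, hi=3, mid=2, val=52
Step 4: lo=3, hi=3, mid=3, val=55

Found at index 3


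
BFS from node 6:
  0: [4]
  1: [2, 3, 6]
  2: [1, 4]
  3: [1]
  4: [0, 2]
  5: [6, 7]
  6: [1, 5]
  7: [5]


Visit 6, enqueue [1, 5]
Visit 1, enqueue [2, 3]
Visit 5, enqueue [7]
Visit 2, enqueue [4]
Visit 3, enqueue []
Visit 7, enqueue []
Visit 4, enqueue [0]
Visit 0, enqueue []

BFS order: [6, 1, 5, 2, 3, 7, 4, 0]


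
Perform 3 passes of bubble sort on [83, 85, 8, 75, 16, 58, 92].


Initial: [83, 85, 8, 75, 16, 58, 92]
Pass 1: [83, 8, 75, 16, 58, 85, 92] (4 swaps)
Pass 2: [8, 75, 16, 58, 83, 85, 92] (4 swaps)
Pass 3: [8, 16, 58, 75, 83, 85, 92] (2 swaps)

After 3 passes: [8, 16, 58, 75, 83, 85, 92]


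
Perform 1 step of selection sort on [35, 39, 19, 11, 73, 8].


Initial: [35, 39, 19, 11, 73, 8]
Step 1: min=8 at 5
  Swap: [8, 39, 19, 11, 73, 35]

After 1 step: [8, 39, 19, 11, 73, 35]


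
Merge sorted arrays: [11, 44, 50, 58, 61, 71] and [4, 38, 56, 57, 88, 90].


Take 4 from B
Take 11 from A
Take 38 from B
Take 44 from A
Take 50 from A
Take 56 from B
Take 57 from B
Take 58 from A
Take 61 from A
Take 71 from A

Merged: [4, 11, 38, 44, 50, 56, 57, 58, 61, 71, 88, 90]


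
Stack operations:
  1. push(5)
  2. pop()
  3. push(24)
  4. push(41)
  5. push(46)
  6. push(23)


push(5) -> [5]
pop()->5, []
push(24) -> [24]
push(41) -> [24, 41]
push(46) -> [24, 41, 46]
push(23) -> [24, 41, 46, 23]

Final stack: [24, 41, 46, 23]


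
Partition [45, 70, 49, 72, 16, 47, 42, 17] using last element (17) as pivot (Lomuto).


Pivot: 17
  16 <= 17: swap -> [16, 70, 49, 72, 45, 47, 42, 17]
Place pivot at 1: [16, 17, 49, 72, 45, 47, 42, 70]

Partitioned: [16, 17, 49, 72, 45, 47, 42, 70]


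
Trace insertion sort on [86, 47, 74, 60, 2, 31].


Initial: [86, 47, 74, 60, 2, 31]
Insert 47: [47, 86, 74, 60, 2, 31]
Insert 74: [47, 74, 86, 60, 2, 31]
Insert 60: [47, 60, 74, 86, 2, 31]
Insert 2: [2, 47, 60, 74, 86, 31]
Insert 31: [2, 31, 47, 60, 74, 86]

Sorted: [2, 31, 47, 60, 74, 86]


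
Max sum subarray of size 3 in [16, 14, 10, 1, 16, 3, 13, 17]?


[0:3]: 40
[1:4]: 25
[2:5]: 27
[3:6]: 20
[4:7]: 32
[5:8]: 33

Max: 40 at [0:3]


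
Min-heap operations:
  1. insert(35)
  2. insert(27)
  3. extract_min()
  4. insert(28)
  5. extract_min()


insert(35) -> [35]
insert(27) -> [27, 35]
extract_min()->27, [35]
insert(28) -> [28, 35]
extract_min()->28, [35]

Final heap: [35]


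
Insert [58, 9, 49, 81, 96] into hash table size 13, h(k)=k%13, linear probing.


Insert 58: h=6 -> slot 6
Insert 9: h=9 -> slot 9
Insert 49: h=10 -> slot 10
Insert 81: h=3 -> slot 3
Insert 96: h=5 -> slot 5

Table: [None, None, None, 81, None, 96, 58, None, None, 9, 49, None, None]


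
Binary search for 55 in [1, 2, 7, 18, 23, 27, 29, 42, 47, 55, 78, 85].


Step 1: lo=0, hi=11, mid=5, val=27
Step 2: lo=6, hi=11, mid=8, val=47
Step 3: lo=9, hi=11, mid=10, val=78
Step 4: lo=9, hi=9, mid=9, val=55

Found at index 9


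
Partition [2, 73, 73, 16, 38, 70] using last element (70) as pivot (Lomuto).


Pivot: 70
  2 <= 70: advance i (no swap)
  16 <= 70: swap -> [2, 16, 73, 73, 38, 70]
  38 <= 70: swap -> [2, 16, 38, 73, 73, 70]
Place pivot at 3: [2, 16, 38, 70, 73, 73]

Partitioned: [2, 16, 38, 70, 73, 73]


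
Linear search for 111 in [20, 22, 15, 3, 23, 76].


i=0: 20!=111
i=1: 22!=111
i=2: 15!=111
i=3: 3!=111
i=4: 23!=111
i=5: 76!=111

Not found, 6 comps


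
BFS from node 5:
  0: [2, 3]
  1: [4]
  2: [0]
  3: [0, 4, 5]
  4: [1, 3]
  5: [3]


Visit 5, enqueue [3]
Visit 3, enqueue [0, 4]
Visit 0, enqueue [2]
Visit 4, enqueue [1]
Visit 2, enqueue []
Visit 1, enqueue []

BFS order: [5, 3, 0, 4, 2, 1]


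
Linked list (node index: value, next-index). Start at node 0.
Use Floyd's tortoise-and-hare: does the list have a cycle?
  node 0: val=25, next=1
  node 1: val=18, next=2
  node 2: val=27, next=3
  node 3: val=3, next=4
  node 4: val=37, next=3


Floyd's tortoise (slow, +1) and hare (fast, +2):
  init: slow=0, fast=0
  step 1: slow=1, fast=2
  step 2: slow=2, fast=4
  step 3: slow=3, fast=4
  step 4: slow=4, fast=4
  slow == fast at node 4: cycle detected

Cycle: yes


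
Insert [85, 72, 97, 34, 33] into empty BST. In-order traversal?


Insert 85: root
Insert 72: L from 85
Insert 97: R from 85
Insert 34: L from 85 -> L from 72
Insert 33: L from 85 -> L from 72 -> L from 34

In-order: [33, 34, 72, 85, 97]


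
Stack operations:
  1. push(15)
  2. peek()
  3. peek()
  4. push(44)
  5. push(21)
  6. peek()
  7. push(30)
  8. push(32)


push(15) -> [15]
peek()->15
peek()->15
push(44) -> [15, 44]
push(21) -> [15, 44, 21]
peek()->21
push(30) -> [15, 44, 21, 30]
push(32) -> [15, 44, 21, 30, 32]

Final stack: [15, 44, 21, 30, 32]


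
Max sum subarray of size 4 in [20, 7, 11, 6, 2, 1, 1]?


[0:4]: 44
[1:5]: 26
[2:6]: 20
[3:7]: 10

Max: 44 at [0:4]


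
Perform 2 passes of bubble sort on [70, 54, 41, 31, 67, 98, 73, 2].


Initial: [70, 54, 41, 31, 67, 98, 73, 2]
Pass 1: [54, 41, 31, 67, 70, 73, 2, 98] (6 swaps)
Pass 2: [41, 31, 54, 67, 70, 2, 73, 98] (3 swaps)

After 2 passes: [41, 31, 54, 67, 70, 2, 73, 98]


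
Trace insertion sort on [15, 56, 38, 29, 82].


Initial: [15, 56, 38, 29, 82]
Insert 56: [15, 56, 38, 29, 82]
Insert 38: [15, 38, 56, 29, 82]
Insert 29: [15, 29, 38, 56, 82]
Insert 82: [15, 29, 38, 56, 82]

Sorted: [15, 29, 38, 56, 82]


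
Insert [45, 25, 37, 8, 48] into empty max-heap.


Insert 45: [45]
Insert 25: [45, 25]
Insert 37: [45, 25, 37]
Insert 8: [45, 25, 37, 8]
Insert 48: [48, 45, 37, 8, 25]

Final heap: [48, 45, 37, 8, 25]


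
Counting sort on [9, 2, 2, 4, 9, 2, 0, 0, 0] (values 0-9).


Input: [9, 2, 2, 4, 9, 2, 0, 0, 0]
Counts: [3, 0, 3, 0, 1, 0, 0, 0, 0, 2]

Sorted: [0, 0, 0, 2, 2, 2, 4, 9, 9]


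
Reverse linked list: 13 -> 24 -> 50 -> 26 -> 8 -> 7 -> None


Step 1: curr=13, set curr.next=prev(None) | reversed so far: 13
Step 2: curr=24, set curr.next=prev(13) | reversed so far: 24 -> 13
Step 3: curr=50, set curr.next=prev(24) | reversed so far: 50 -> 24 -> 13
Step 4: curr=26, set curr.next=prev(50) | reversed so far: 26 -> 50 -> 24 -> 13
Step 5: curr=8, set curr.next=prev(26) | reversed so far: 8 -> 26 -> 50 -> 24 -> 13
Step 6: curr=7, set curr.next=prev(8) | reversed so far: 7 -> 8 -> 26 -> 50 -> 24 -> 13

7 -> 8 -> 26 -> 50 -> 24 -> 13 -> None


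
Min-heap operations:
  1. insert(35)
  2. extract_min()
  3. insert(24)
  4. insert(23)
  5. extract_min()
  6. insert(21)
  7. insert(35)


insert(35) -> [35]
extract_min()->35, []
insert(24) -> [24]
insert(23) -> [23, 24]
extract_min()->23, [24]
insert(21) -> [21, 24]
insert(35) -> [21, 24, 35]

Final heap: [21, 24, 35]


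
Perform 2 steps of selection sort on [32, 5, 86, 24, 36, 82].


Initial: [32, 5, 86, 24, 36, 82]
Step 1: min=5 at 1
  Swap: [5, 32, 86, 24, 36, 82]
Step 2: min=24 at 3
  Swap: [5, 24, 86, 32, 36, 82]

After 2 steps: [5, 24, 86, 32, 36, 82]


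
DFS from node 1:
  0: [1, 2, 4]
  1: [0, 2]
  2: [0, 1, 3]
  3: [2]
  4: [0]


Visit 1, push [2, 0]
Visit 0, push [4, 2]
Visit 2, push [3]
Visit 3, push []
Visit 4, push []

DFS order: [1, 0, 2, 3, 4]


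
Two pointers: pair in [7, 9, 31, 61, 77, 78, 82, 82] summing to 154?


lo=0(7)+hi=7(82)=89
lo=1(9)+hi=7(82)=91
lo=2(31)+hi=7(82)=113
lo=3(61)+hi=7(82)=143
lo=4(77)+hi=7(82)=159
lo=4(77)+hi=6(82)=159
lo=4(77)+hi=5(78)=155

No pair found


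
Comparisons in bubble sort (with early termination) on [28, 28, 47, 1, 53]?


Algorithm: bubble sort (with early termination)
Input: [28, 28, 47, 1, 53]
Sorted: [1, 28, 28, 47, 53]

10


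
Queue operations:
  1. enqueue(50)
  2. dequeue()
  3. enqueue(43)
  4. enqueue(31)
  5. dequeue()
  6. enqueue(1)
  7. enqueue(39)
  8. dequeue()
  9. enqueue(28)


enqueue(50) -> [50]
dequeue()->50, []
enqueue(43) -> [43]
enqueue(31) -> [43, 31]
dequeue()->43, [31]
enqueue(1) -> [31, 1]
enqueue(39) -> [31, 1, 39]
dequeue()->31, [1, 39]
enqueue(28) -> [1, 39, 28]

Final queue: [1, 39, 28]


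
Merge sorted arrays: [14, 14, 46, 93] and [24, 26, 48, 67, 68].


Take 14 from A
Take 14 from A
Take 24 from B
Take 26 from B
Take 46 from A
Take 48 from B
Take 67 from B
Take 68 from B

Merged: [14, 14, 24, 26, 46, 48, 67, 68, 93]


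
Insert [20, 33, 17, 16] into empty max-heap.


Insert 20: [20]
Insert 33: [33, 20]
Insert 17: [33, 20, 17]
Insert 16: [33, 20, 17, 16]

Final heap: [33, 20, 17, 16]


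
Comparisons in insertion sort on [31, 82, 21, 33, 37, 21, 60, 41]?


Algorithm: insertion sort
Input: [31, 82, 21, 33, 37, 21, 60, 41]
Sorted: [21, 21, 31, 33, 37, 41, 60, 82]

17


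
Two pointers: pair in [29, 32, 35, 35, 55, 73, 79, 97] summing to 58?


lo=0(29)+hi=7(97)=126
lo=0(29)+hi=6(79)=108
lo=0(29)+hi=5(73)=102
lo=0(29)+hi=4(55)=84
lo=0(29)+hi=3(35)=64
lo=0(29)+hi=2(35)=64
lo=0(29)+hi=1(32)=61

No pair found


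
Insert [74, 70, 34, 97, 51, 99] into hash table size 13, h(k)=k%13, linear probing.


Insert 74: h=9 -> slot 9
Insert 70: h=5 -> slot 5
Insert 34: h=8 -> slot 8
Insert 97: h=6 -> slot 6
Insert 51: h=12 -> slot 12
Insert 99: h=8, 2 probes -> slot 10

Table: [None, None, None, None, None, 70, 97, None, 34, 74, 99, None, 51]


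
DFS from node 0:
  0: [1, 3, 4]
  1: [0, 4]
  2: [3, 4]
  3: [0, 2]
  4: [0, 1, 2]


Visit 0, push [4, 3, 1]
Visit 1, push [4]
Visit 4, push [2]
Visit 2, push [3]
Visit 3, push []

DFS order: [0, 1, 4, 2, 3]


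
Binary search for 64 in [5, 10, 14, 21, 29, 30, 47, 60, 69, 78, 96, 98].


Step 1: lo=0, hi=11, mid=5, val=30
Step 2: lo=6, hi=11, mid=8, val=69
Step 3: lo=6, hi=7, mid=6, val=47
Step 4: lo=7, hi=7, mid=7, val=60

Not found


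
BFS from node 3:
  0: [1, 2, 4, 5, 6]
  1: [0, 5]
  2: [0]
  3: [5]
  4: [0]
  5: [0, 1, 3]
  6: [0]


Visit 3, enqueue [5]
Visit 5, enqueue [0, 1]
Visit 0, enqueue [2, 4, 6]
Visit 1, enqueue []
Visit 2, enqueue []
Visit 4, enqueue []
Visit 6, enqueue []

BFS order: [3, 5, 0, 1, 2, 4, 6]


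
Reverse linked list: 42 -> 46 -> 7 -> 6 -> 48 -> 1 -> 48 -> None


Step 1: curr=42, set curr.next=prev(None) | reversed so far: 42
Step 2: curr=46, set curr.next=prev(42) | reversed so far: 46 -> 42
Step 3: curr=7, set curr.next=prev(46) | reversed so far: 7 -> 46 -> 42
Step 4: curr=6, set curr.next=prev(7) | reversed so far: 6 -> 7 -> 46 -> 42
Step 5: curr=48, set curr.next=prev(6) | reversed so far: 48 -> 6 -> 7 -> 46 -> 42
Step 6: curr=1, set curr.next=prev(48) | reversed so far: 1 -> 48 -> 6 -> 7 -> 46 -> 42
Step 7: curr=48, set curr.next=prev(1) | reversed so far: 48 -> 1 -> 48 -> 6 -> 7 -> 46 -> 42

48 -> 1 -> 48 -> 6 -> 7 -> 46 -> 42 -> None


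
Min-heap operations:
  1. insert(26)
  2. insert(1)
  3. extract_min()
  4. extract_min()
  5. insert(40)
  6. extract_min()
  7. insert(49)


insert(26) -> [26]
insert(1) -> [1, 26]
extract_min()->1, [26]
extract_min()->26, []
insert(40) -> [40]
extract_min()->40, []
insert(49) -> [49]

Final heap: [49]


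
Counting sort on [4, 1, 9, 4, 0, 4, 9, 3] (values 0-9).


Input: [4, 1, 9, 4, 0, 4, 9, 3]
Counts: [1, 1, 0, 1, 3, 0, 0, 0, 0, 2]

Sorted: [0, 1, 3, 4, 4, 4, 9, 9]


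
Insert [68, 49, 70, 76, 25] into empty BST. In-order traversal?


Insert 68: root
Insert 49: L from 68
Insert 70: R from 68
Insert 76: R from 68 -> R from 70
Insert 25: L from 68 -> L from 49

In-order: [25, 49, 68, 70, 76]


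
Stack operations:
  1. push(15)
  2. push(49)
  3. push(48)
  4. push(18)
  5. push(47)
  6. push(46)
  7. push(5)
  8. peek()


push(15) -> [15]
push(49) -> [15, 49]
push(48) -> [15, 49, 48]
push(18) -> [15, 49, 48, 18]
push(47) -> [15, 49, 48, 18, 47]
push(46) -> [15, 49, 48, 18, 47, 46]
push(5) -> [15, 49, 48, 18, 47, 46, 5]
peek()->5

Final stack: [15, 49, 48, 18, 47, 46, 5]


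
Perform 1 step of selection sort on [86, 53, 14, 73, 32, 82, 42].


Initial: [86, 53, 14, 73, 32, 82, 42]
Step 1: min=14 at 2
  Swap: [14, 53, 86, 73, 32, 82, 42]

After 1 step: [14, 53, 86, 73, 32, 82, 42]


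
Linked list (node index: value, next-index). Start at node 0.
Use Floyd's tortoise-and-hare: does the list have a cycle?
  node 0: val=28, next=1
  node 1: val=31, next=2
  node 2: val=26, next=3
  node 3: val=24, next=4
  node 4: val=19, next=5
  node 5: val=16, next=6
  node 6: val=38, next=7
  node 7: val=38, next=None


Floyd's tortoise (slow, +1) and hare (fast, +2):
  init: slow=0, fast=0
  step 1: slow=1, fast=2
  step 2: slow=2, fast=4
  step 3: slow=3, fast=6
  step 4: fast 6->7->None, no cycle

Cycle: no


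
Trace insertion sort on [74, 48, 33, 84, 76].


Initial: [74, 48, 33, 84, 76]
Insert 48: [48, 74, 33, 84, 76]
Insert 33: [33, 48, 74, 84, 76]
Insert 84: [33, 48, 74, 84, 76]
Insert 76: [33, 48, 74, 76, 84]

Sorted: [33, 48, 74, 76, 84]


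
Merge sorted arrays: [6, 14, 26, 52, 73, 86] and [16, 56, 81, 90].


Take 6 from A
Take 14 from A
Take 16 from B
Take 26 from A
Take 52 from A
Take 56 from B
Take 73 from A
Take 81 from B
Take 86 from A

Merged: [6, 14, 16, 26, 52, 56, 73, 81, 86, 90]


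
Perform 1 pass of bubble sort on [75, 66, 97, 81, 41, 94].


Initial: [75, 66, 97, 81, 41, 94]
Pass 1: [66, 75, 81, 41, 94, 97] (4 swaps)

After 1 pass: [66, 75, 81, 41, 94, 97]


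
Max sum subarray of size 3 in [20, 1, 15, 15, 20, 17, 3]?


[0:3]: 36
[1:4]: 31
[2:5]: 50
[3:6]: 52
[4:7]: 40

Max: 52 at [3:6]


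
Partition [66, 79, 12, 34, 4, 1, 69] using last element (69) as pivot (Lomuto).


Pivot: 69
  66 <= 69: advance i (no swap)
  12 <= 69: swap -> [66, 12, 79, 34, 4, 1, 69]
  34 <= 69: swap -> [66, 12, 34, 79, 4, 1, 69]
  4 <= 69: swap -> [66, 12, 34, 4, 79, 1, 69]
  1 <= 69: swap -> [66, 12, 34, 4, 1, 79, 69]
Place pivot at 5: [66, 12, 34, 4, 1, 69, 79]

Partitioned: [66, 12, 34, 4, 1, 69, 79]


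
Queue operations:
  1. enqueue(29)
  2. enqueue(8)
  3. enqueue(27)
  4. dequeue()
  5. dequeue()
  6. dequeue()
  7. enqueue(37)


enqueue(29) -> [29]
enqueue(8) -> [29, 8]
enqueue(27) -> [29, 8, 27]
dequeue()->29, [8, 27]
dequeue()->8, [27]
dequeue()->27, []
enqueue(37) -> [37]

Final queue: [37]


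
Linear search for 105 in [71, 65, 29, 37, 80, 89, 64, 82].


i=0: 71!=105
i=1: 65!=105
i=2: 29!=105
i=3: 37!=105
i=4: 80!=105
i=5: 89!=105
i=6: 64!=105
i=7: 82!=105

Not found, 8 comps


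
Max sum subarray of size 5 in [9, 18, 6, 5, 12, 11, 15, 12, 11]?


[0:5]: 50
[1:6]: 52
[2:7]: 49
[3:8]: 55
[4:9]: 61

Max: 61 at [4:9]


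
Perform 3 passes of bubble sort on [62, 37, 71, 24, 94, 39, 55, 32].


Initial: [62, 37, 71, 24, 94, 39, 55, 32]
Pass 1: [37, 62, 24, 71, 39, 55, 32, 94] (5 swaps)
Pass 2: [37, 24, 62, 39, 55, 32, 71, 94] (4 swaps)
Pass 3: [24, 37, 39, 55, 32, 62, 71, 94] (4 swaps)

After 3 passes: [24, 37, 39, 55, 32, 62, 71, 94]


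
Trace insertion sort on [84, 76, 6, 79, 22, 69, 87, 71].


Initial: [84, 76, 6, 79, 22, 69, 87, 71]
Insert 76: [76, 84, 6, 79, 22, 69, 87, 71]
Insert 6: [6, 76, 84, 79, 22, 69, 87, 71]
Insert 79: [6, 76, 79, 84, 22, 69, 87, 71]
Insert 22: [6, 22, 76, 79, 84, 69, 87, 71]
Insert 69: [6, 22, 69, 76, 79, 84, 87, 71]
Insert 87: [6, 22, 69, 76, 79, 84, 87, 71]
Insert 71: [6, 22, 69, 71, 76, 79, 84, 87]

Sorted: [6, 22, 69, 71, 76, 79, 84, 87]


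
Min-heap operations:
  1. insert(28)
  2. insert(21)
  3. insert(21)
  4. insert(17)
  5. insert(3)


insert(28) -> [28]
insert(21) -> [21, 28]
insert(21) -> [21, 28, 21]
insert(17) -> [17, 21, 21, 28]
insert(3) -> [3, 17, 21, 28, 21]

Final heap: [3, 17, 21, 28, 21]


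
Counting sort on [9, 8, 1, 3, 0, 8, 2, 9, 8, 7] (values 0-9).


Input: [9, 8, 1, 3, 0, 8, 2, 9, 8, 7]
Counts: [1, 1, 1, 1, 0, 0, 0, 1, 3, 2]

Sorted: [0, 1, 2, 3, 7, 8, 8, 8, 9, 9]


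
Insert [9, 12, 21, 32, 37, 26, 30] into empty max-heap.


Insert 9: [9]
Insert 12: [12, 9]
Insert 21: [21, 9, 12]
Insert 32: [32, 21, 12, 9]
Insert 37: [37, 32, 12, 9, 21]
Insert 26: [37, 32, 26, 9, 21, 12]
Insert 30: [37, 32, 30, 9, 21, 12, 26]

Final heap: [37, 32, 30, 9, 21, 12, 26]


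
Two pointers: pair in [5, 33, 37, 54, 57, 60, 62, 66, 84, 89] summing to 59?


lo=0(5)+hi=9(89)=94
lo=0(5)+hi=8(84)=89
lo=0(5)+hi=7(66)=71
lo=0(5)+hi=6(62)=67
lo=0(5)+hi=5(60)=65
lo=0(5)+hi=4(57)=62
lo=0(5)+hi=3(54)=59

Yes: 5+54=59


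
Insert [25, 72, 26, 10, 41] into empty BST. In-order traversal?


Insert 25: root
Insert 72: R from 25
Insert 26: R from 25 -> L from 72
Insert 10: L from 25
Insert 41: R from 25 -> L from 72 -> R from 26

In-order: [10, 25, 26, 41, 72]


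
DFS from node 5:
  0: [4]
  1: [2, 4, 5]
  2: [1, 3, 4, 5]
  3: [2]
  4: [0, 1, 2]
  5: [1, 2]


Visit 5, push [2, 1]
Visit 1, push [4, 2]
Visit 2, push [4, 3]
Visit 3, push []
Visit 4, push [0]
Visit 0, push []

DFS order: [5, 1, 2, 3, 4, 0]


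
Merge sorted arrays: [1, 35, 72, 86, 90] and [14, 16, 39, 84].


Take 1 from A
Take 14 from B
Take 16 from B
Take 35 from A
Take 39 from B
Take 72 from A
Take 84 from B

Merged: [1, 14, 16, 35, 39, 72, 84, 86, 90]


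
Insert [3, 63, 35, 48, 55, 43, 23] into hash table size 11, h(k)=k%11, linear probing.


Insert 3: h=3 -> slot 3
Insert 63: h=8 -> slot 8
Insert 35: h=2 -> slot 2
Insert 48: h=4 -> slot 4
Insert 55: h=0 -> slot 0
Insert 43: h=10 -> slot 10
Insert 23: h=1 -> slot 1

Table: [55, 23, 35, 3, 48, None, None, None, 63, None, 43]


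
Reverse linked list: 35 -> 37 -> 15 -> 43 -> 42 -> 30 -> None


Step 1: curr=35, set curr.next=prev(None) | reversed so far: 35
Step 2: curr=37, set curr.next=prev(35) | reversed so far: 37 -> 35
Step 3: curr=15, set curr.next=prev(37) | reversed so far: 15 -> 37 -> 35
Step 4: curr=43, set curr.next=prev(15) | reversed so far: 43 -> 15 -> 37 -> 35
Step 5: curr=42, set curr.next=prev(43) | reversed so far: 42 -> 43 -> 15 -> 37 -> 35
Step 6: curr=30, set curr.next=prev(42) | reversed so far: 30 -> 42 -> 43 -> 15 -> 37 -> 35

30 -> 42 -> 43 -> 15 -> 37 -> 35 -> None


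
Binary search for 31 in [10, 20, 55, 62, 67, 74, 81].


Step 1: lo=0, hi=6, mid=3, val=62
Step 2: lo=0, hi=2, mid=1, val=20
Step 3: lo=2, hi=2, mid=2, val=55

Not found


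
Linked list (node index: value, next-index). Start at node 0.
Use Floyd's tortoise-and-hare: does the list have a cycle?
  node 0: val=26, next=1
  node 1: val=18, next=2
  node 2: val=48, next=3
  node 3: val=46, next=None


Floyd's tortoise (slow, +1) and hare (fast, +2):
  init: slow=0, fast=0
  step 1: slow=1, fast=2
  step 2: fast 2->3->None, no cycle

Cycle: no


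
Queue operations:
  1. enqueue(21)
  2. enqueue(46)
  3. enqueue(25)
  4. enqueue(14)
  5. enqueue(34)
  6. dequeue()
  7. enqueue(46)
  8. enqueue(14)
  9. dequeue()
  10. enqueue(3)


enqueue(21) -> [21]
enqueue(46) -> [21, 46]
enqueue(25) -> [21, 46, 25]
enqueue(14) -> [21, 46, 25, 14]
enqueue(34) -> [21, 46, 25, 14, 34]
dequeue()->21, [46, 25, 14, 34]
enqueue(46) -> [46, 25, 14, 34, 46]
enqueue(14) -> [46, 25, 14, 34, 46, 14]
dequeue()->46, [25, 14, 34, 46, 14]
enqueue(3) -> [25, 14, 34, 46, 14, 3]

Final queue: [25, 14, 34, 46, 14, 3]


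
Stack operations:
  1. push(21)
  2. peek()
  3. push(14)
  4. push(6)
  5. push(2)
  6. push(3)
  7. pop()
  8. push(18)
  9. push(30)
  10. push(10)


push(21) -> [21]
peek()->21
push(14) -> [21, 14]
push(6) -> [21, 14, 6]
push(2) -> [21, 14, 6, 2]
push(3) -> [21, 14, 6, 2, 3]
pop()->3, [21, 14, 6, 2]
push(18) -> [21, 14, 6, 2, 18]
push(30) -> [21, 14, 6, 2, 18, 30]
push(10) -> [21, 14, 6, 2, 18, 30, 10]

Final stack: [21, 14, 6, 2, 18, 30, 10]


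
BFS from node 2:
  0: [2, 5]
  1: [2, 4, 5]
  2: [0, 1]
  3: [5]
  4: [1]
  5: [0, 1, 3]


Visit 2, enqueue [0, 1]
Visit 0, enqueue [5]
Visit 1, enqueue [4]
Visit 5, enqueue [3]
Visit 4, enqueue []
Visit 3, enqueue []

BFS order: [2, 0, 1, 5, 4, 3]


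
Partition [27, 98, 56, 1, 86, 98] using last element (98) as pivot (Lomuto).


Pivot: 98
  27 <= 98: advance i (no swap)
  98 <= 98: advance i (no swap)
  56 <= 98: advance i (no swap)
  1 <= 98: advance i (no swap)
  86 <= 98: advance i (no swap)
Place pivot at 5: [27, 98, 56, 1, 86, 98]

Partitioned: [27, 98, 56, 1, 86, 98]


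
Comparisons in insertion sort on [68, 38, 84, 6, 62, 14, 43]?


Algorithm: insertion sort
Input: [68, 38, 84, 6, 62, 14, 43]
Sorted: [6, 14, 38, 43, 62, 68, 84]

17


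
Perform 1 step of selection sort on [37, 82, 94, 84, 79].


Initial: [37, 82, 94, 84, 79]
Step 1: min=37 at 0
  Swap: [37, 82, 94, 84, 79]

After 1 step: [37, 82, 94, 84, 79]


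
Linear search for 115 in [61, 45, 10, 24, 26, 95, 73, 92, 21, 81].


i=0: 61!=115
i=1: 45!=115
i=2: 10!=115
i=3: 24!=115
i=4: 26!=115
i=5: 95!=115
i=6: 73!=115
i=7: 92!=115
i=8: 21!=115
i=9: 81!=115

Not found, 10 comps


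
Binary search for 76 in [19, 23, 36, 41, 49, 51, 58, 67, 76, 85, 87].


Step 1: lo=0, hi=10, mid=5, val=51
Step 2: lo=6, hi=10, mid=8, val=76

Found at index 8


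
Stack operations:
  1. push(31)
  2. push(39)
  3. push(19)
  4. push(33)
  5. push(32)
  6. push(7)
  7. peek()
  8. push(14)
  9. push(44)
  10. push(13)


push(31) -> [31]
push(39) -> [31, 39]
push(19) -> [31, 39, 19]
push(33) -> [31, 39, 19, 33]
push(32) -> [31, 39, 19, 33, 32]
push(7) -> [31, 39, 19, 33, 32, 7]
peek()->7
push(14) -> [31, 39, 19, 33, 32, 7, 14]
push(44) -> [31, 39, 19, 33, 32, 7, 14, 44]
push(13) -> [31, 39, 19, 33, 32, 7, 14, 44, 13]

Final stack: [31, 39, 19, 33, 32, 7, 14, 44, 13]


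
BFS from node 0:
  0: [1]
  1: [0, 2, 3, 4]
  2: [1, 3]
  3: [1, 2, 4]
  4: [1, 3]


Visit 0, enqueue [1]
Visit 1, enqueue [2, 3, 4]
Visit 2, enqueue []
Visit 3, enqueue []
Visit 4, enqueue []

BFS order: [0, 1, 2, 3, 4]
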